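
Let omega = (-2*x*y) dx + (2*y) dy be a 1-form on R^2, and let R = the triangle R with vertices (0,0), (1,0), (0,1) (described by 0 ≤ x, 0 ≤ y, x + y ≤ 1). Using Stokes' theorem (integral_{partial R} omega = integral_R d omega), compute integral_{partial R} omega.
integral_(partial R) omega = 1/3

Stokes: integral_partial_R omega = integral_R d omega with d omega = (∂Q/∂x - ∂P/∂y) dx ∧ dy.
  ∂Q/∂x = 0
  ∂P/∂y = -2*x
  integrand = ∂Q/∂x - ∂P/∂y = 2*x.
Integrating over R: integral_0^1 integral_0^{1-x} (2*x) dy dx = 1/3.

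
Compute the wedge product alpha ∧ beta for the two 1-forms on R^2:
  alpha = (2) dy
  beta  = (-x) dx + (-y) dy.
alpha ∧ beta = (2*x) dx ∧ dy

Distribute the wedge, using dx_i ∧ dx_j = -dx_j ∧ dx_i and dx_i ∧ dx_i = 0. For each pair (i, j) with i < j, the coefficient of dx_i ∧ dx_j in alpha ∧ beta is (alpha_i * beta_j - alpha_j * beta_i). Collecting: alpha ∧ beta = (2*x) dx ∧ dy.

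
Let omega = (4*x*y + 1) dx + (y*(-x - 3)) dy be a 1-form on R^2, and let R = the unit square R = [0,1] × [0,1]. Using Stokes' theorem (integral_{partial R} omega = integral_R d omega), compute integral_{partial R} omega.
integral_(partial R) omega = -5/2

Stokes: integral_partial_R omega = integral_R d omega with d omega = (∂Q/∂x - ∂P/∂y) dx ∧ dy.
  ∂Q/∂x = -y
  ∂P/∂y = 4*x
  integrand = ∂Q/∂x - ∂P/∂y = -4*x - y.
Integrating over R: integral_0^1 integral_0^1 (-4*x - y) dx dy = -5/2.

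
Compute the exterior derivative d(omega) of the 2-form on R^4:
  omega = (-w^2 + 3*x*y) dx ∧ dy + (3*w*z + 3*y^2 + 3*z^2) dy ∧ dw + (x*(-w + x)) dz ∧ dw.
d(omega) = (-2*w) dx ∧ dy ∧ dw + (-3*w - 6*z) dy ∧ dz ∧ dw + (-w + 2*x) dx ∧ dz ∧ dw

For a 2-form omega = sum_{i<j} g_{ij} dx_i ∧ dx_j, the exterior derivative is
  d(omega) = sum_{i<j} d(g_{ij}) ∧ dx_i ∧ dx_j = sum_{i<j, k} (∂g_{ij}/∂x_k) dx_k ∧ dx_i ∧ dx_j.
Expand each term, using dx_k ∧ dx_i ∧ dx_j = sgn(permutation) dx_{(a)} ∧ dx_{(b)} ∧ dx_{(c)} with (a < b < c) sorted:
  d(-w^2 + 3*x*y) includes (∂/∂w)(-w^2 + 3*x*y) dw = (-2*w) dw, which multiplied by dx ∧ dy gives (-2*w) dx ∧ dy ∧ dw
  d(3*w*z + 3*y^2 + 3*z^2) includes (∂/∂z)(3*w*z + 3*y^2 + 3*z^2) dz = (3*w + 6*z) dz, which multiplied by dy ∧ dw gives (-3*w - 6*z) dy ∧ dz ∧ dw
  d(x*(-w + x)) includes (∂/∂x)(x*(-w + x)) dx = (-w + 2*x) dx, which multiplied by dz ∧ dw gives (-w + 2*x) dx ∧ dz ∧ dw
Collecting like 3-forms: d(omega) = (-2*w) dx ∧ dy ∧ dw + (-3*w - 6*z) dy ∧ dz ∧ dw + (-w + 2*x) dx ∧ dz ∧ dw.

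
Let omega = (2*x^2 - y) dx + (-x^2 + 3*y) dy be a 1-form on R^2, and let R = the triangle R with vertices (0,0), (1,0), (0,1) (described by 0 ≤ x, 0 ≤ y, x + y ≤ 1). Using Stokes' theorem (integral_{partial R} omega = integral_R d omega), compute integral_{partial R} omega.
integral_(partial R) omega = 1/6

Stokes: integral_partial_R omega = integral_R d omega with d omega = (∂Q/∂x - ∂P/∂y) dx ∧ dy.
  ∂Q/∂x = -2*x
  ∂P/∂y = -1
  integrand = ∂Q/∂x - ∂P/∂y = 1 - 2*x.
Integrating over R: integral_0^1 integral_0^{1-x} (1 - 2*x) dy dx = 1/6.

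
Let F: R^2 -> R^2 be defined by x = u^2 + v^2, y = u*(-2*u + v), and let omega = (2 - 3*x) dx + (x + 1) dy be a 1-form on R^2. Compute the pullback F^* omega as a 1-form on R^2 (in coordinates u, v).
F^* omega = (-10*u^3 + u^2*v - 10*u*v^2 + v^3 + v) du + (u^3 - 6*u^2*v + u*v^2 + u - 6*v^3 + 4*v) dv

Using F^*(f dg) = (f ∘ F) d(g ∘ F), substitute each coordinate x_i by F_i(u, v) in f_i, and replace dx_i by d F_i = (∂F_i/∂u) du + (∂F_i/∂v) dv.
  For the x component: f_1(F) = -3*u^2 - 3*v^2 + 2; d F_1 = (2*u) du + (2*v) dv
  For the y component: f_2(F) = u^2 + v^2 + 1; d F_2 = (-4*u + v) du + (u) dv
Combining and collecting du, dv coefficients:
  coeff of du: -10*u^3 + u^2*v - 10*u*v^2 + v^3 + v
  coeff of dv: u^3 - 6*u^2*v + u*v^2 + u - 6*v^3 + 4*v
F^* omega = (-10*u^3 + u^2*v - 10*u*v^2 + v^3 + v) du + (u^3 - 6*u^2*v + u*v^2 + u - 6*v^3 + 4*v) dv.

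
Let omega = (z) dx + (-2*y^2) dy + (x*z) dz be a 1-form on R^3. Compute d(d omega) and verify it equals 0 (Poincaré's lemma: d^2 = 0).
d(d omega) = 0

Step 1: d omega = sum_{i<j} (∂f_j/∂x_i - ∂f_i/∂x_j) dx_i ∧ dx_j:
  coeff of dx ∧ dy: 0
  coeff of dx ∧ dz: z - 1
  coeff of dy ∧ dz: 0
Step 2: Apply d again to each 2-form coefficient. The only possible 3-form in R^3 is dx ∧ dy ∧ dz, with coefficient
  ∂(coeff of dy∧dz)/∂x - ∂(coeff of dx∧dz)/∂y + ∂(coeff of dx∧dy)/∂z
  = ∂/∂x (0) - ∂/∂y (z - 1) + ∂/∂z (0).
Each of these terms simplifies to sums of mixed partials that cancel in pairs. The result is 0 (by equality of mixed partials for smooth functions — Schwarz / Clairaut).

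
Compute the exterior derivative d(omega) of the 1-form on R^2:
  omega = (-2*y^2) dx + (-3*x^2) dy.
d(omega) = (-6*x + 4*y) dx ∧ dy

For a 1-form omega = sum_i f_i dx_i, the exterior derivative is
  d(omega) = sum_{i < j} (∂f_j/∂x_i - ∂f_i/∂x_j) dx_i ∧ dx_j.
  coefficient of dx ∧ dy: ∂f_2/∂x - ∂f_1/∂y = ∂(-3*x^2)/∂x - ∂(-2*y^2)/∂y = -6*x + 4*y
Assembling: d(omega) = (-6*x + 4*y) dx ∧ dy.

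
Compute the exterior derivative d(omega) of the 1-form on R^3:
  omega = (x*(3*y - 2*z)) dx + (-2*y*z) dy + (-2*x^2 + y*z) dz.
d(omega) = (-3*x) dx ∧ dy + (-2*x) dx ∧ dz + (2*y + z) dy ∧ dz

For a 1-form omega = sum_i f_i dx_i, the exterior derivative is
  d(omega) = sum_{i < j} (∂f_j/∂x_i - ∂f_i/∂x_j) dx_i ∧ dx_j.
  coefficient of dx ∧ dy: ∂f_2/∂x - ∂f_1/∂y = ∂(-2*y*z)/∂x - ∂(x*(3*y - 2*z))/∂y = -3*x
  coefficient of dx ∧ dz: ∂f_3/∂x - ∂f_1/∂z = ∂(-2*x^2 + y*z)/∂x - ∂(x*(3*y - 2*z))/∂z = -2*x
  coefficient of dy ∧ dz: ∂f_3/∂y - ∂f_2/∂z = ∂(-2*x^2 + y*z)/∂y - ∂(-2*y*z)/∂z = 2*y + z
Assembling: d(omega) = (-3*x) dx ∧ dy + (-2*x) dx ∧ dz + (2*y + z) dy ∧ dz.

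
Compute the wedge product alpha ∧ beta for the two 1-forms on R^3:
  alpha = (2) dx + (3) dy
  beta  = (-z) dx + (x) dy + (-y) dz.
alpha ∧ beta = (2*x + 3*z) dx ∧ dy + (-2*y) dx ∧ dz + (-3*y) dy ∧ dz

Distribute the wedge, using dx_i ∧ dx_j = -dx_j ∧ dx_i and dx_i ∧ dx_i = 0. For each pair (i, j) with i < j, the coefficient of dx_i ∧ dx_j in alpha ∧ beta is (alpha_i * beta_j - alpha_j * beta_i). Collecting: alpha ∧ beta = (2*x + 3*z) dx ∧ dy + (-2*y) dx ∧ dz + (-3*y) dy ∧ dz.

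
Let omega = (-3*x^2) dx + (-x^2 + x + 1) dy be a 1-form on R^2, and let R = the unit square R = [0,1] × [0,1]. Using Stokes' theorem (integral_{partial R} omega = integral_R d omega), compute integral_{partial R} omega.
integral_(partial R) omega = 0

Stokes: integral_partial_R omega = integral_R d omega with d omega = (∂Q/∂x - ∂P/∂y) dx ∧ dy.
  ∂Q/∂x = 1 - 2*x
  ∂P/∂y = 0
  integrand = ∂Q/∂x - ∂P/∂y = 1 - 2*x.
Integrating over R: integral_0^1 integral_0^1 (1 - 2*x) dx dy = 0.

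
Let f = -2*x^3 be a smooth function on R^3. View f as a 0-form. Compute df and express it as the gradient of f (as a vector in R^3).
df = (-6*x^2) dx + (0) dy + (0) dz; grad f = (-6*x^2, 0, 0)

For a 0-form f, d f = (∂f/∂x) dx + (∂f/∂y) dy + (∂f/∂z) dz. The components of the vector representation are exactly the entries of grad f in Cartesian coordinates:
  ∂f/∂x = -6*x^2
  ∂f/∂y = 0
  ∂f/∂z = 0.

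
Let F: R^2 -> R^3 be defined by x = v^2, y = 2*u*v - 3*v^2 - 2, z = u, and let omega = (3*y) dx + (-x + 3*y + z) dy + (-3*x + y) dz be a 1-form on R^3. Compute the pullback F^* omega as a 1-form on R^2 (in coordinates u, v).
F^* omega = (12*u*v^2 + 4*u*v - 20*v^3 - 6*v^2 - 12*v - 2) du + (12*u^2*v + 2*u^2 - 44*u*v^2 - 6*u*v - 12*u + 42*v^3 + 24*v) dv

Using F^*(f dg) = (f ∘ F) d(g ∘ F), substitute each coordinate x_i by F_i(u, v) in f_i, and replace dx_i by d F_i = (∂F_i/∂u) du + (∂F_i/∂v) dv.
  For the x component: f_1(F) = 6*u*v - 9*v^2 - 6; d F_1 = (0) du + (2*v) dv
  For the y component: f_2(F) = 6*u*v + u - 10*v^2 - 6; d F_2 = (2*v) du + (2*u - 6*v) dv
  For the z component: f_3(F) = 2*u*v - 6*v^2 - 2; d F_3 = (1) du + (0) dv
Combining and collecting du, dv coefficients:
  coeff of du: 12*u*v^2 + 4*u*v - 20*v^3 - 6*v^2 - 12*v - 2
  coeff of dv: 12*u^2*v + 2*u^2 - 44*u*v^2 - 6*u*v - 12*u + 42*v^3 + 24*v
F^* omega = (12*u*v^2 + 4*u*v - 20*v^3 - 6*v^2 - 12*v - 2) du + (12*u^2*v + 2*u^2 - 44*u*v^2 - 6*u*v - 12*u + 42*v^3 + 24*v) dv.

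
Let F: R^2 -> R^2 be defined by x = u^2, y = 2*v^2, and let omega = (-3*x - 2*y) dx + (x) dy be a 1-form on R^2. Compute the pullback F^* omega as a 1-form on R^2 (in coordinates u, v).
F^* omega = (-6*u^3 - 8*u*v^2) du + (4*u^2*v) dv

Using F^*(f dg) = (f ∘ F) d(g ∘ F), substitute each coordinate x_i by F_i(u, v) in f_i, and replace dx_i by d F_i = (∂F_i/∂u) du + (∂F_i/∂v) dv.
  For the x component: f_1(F) = -3*u^2 - 4*v^2; d F_1 = (2*u) du + (0) dv
  For the y component: f_2(F) = u^2; d F_2 = (0) du + (4*v) dv
Combining and collecting du, dv coefficients:
  coeff of du: -6*u^3 - 8*u*v^2
  coeff of dv: 4*u^2*v
F^* omega = (-6*u^3 - 8*u*v^2) du + (4*u^2*v) dv.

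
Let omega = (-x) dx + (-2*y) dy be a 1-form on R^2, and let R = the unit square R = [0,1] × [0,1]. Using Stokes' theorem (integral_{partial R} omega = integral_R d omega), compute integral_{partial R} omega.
integral_(partial R) omega = 0

Stokes: integral_partial_R omega = integral_R d omega with d omega = (∂Q/∂x - ∂P/∂y) dx ∧ dy.
  ∂Q/∂x = 0
  ∂P/∂y = 0
  integrand = ∂Q/∂x - ∂P/∂y = 0.
Integrating over R: integral_0^1 integral_0^1 (0) dx dy = 0.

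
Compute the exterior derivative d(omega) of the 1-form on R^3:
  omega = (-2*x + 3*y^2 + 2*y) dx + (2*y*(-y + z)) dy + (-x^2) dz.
d(omega) = (-6*y - 2) dx ∧ dy + (-2*x) dx ∧ dz + (-2*y) dy ∧ dz

For a 1-form omega = sum_i f_i dx_i, the exterior derivative is
  d(omega) = sum_{i < j} (∂f_j/∂x_i - ∂f_i/∂x_j) dx_i ∧ dx_j.
  coefficient of dx ∧ dy: ∂f_2/∂x - ∂f_1/∂y = ∂(2*y*(-y + z))/∂x - ∂(-2*x + 3*y^2 + 2*y)/∂y = -6*y - 2
  coefficient of dx ∧ dz: ∂f_3/∂x - ∂f_1/∂z = ∂(-x^2)/∂x - ∂(-2*x + 3*y^2 + 2*y)/∂z = -2*x
  coefficient of dy ∧ dz: ∂f_3/∂y - ∂f_2/∂z = ∂(-x^2)/∂y - ∂(2*y*(-y + z))/∂z = -2*y
Assembling: d(omega) = (-6*y - 2) dx ∧ dy + (-2*x) dx ∧ dz + (-2*y) dy ∧ dz.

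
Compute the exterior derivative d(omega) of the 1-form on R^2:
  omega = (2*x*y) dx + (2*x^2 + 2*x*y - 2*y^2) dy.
d(omega) = (2*x + 2*y) dx ∧ dy

For a 1-form omega = sum_i f_i dx_i, the exterior derivative is
  d(omega) = sum_{i < j} (∂f_j/∂x_i - ∂f_i/∂x_j) dx_i ∧ dx_j.
  coefficient of dx ∧ dy: ∂f_2/∂x - ∂f_1/∂y = ∂(2*x^2 + 2*x*y - 2*y^2)/∂x - ∂(2*x*y)/∂y = 2*x + 2*y
Assembling: d(omega) = (2*x + 2*y) dx ∧ dy.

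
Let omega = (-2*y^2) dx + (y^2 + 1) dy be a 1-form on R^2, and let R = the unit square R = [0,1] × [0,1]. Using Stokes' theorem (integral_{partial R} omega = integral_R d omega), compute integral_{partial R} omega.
integral_(partial R) omega = 2

Stokes: integral_partial_R omega = integral_R d omega with d omega = (∂Q/∂x - ∂P/∂y) dx ∧ dy.
  ∂Q/∂x = 0
  ∂P/∂y = -4*y
  integrand = ∂Q/∂x - ∂P/∂y = 4*y.
Integrating over R: integral_0^1 integral_0^1 (4*y) dx dy = 2.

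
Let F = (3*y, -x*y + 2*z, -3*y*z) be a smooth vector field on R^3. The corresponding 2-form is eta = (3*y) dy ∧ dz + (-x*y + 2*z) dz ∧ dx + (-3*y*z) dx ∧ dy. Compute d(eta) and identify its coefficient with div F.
d(eta) = (-x - 3*y) dx ∧ dy ∧ dz; div F = -x - 3*y

For a 2-form in R^3 of the form above, applying d gives a 3-form with coefficient ∂P/∂x + ∂Q/∂y + ∂R/∂z:
  ∂P/∂x = 0
  ∂Q/∂y = -x
  ∂R/∂z = -3*y
Sum = -x - 3*y, which is exactly div F.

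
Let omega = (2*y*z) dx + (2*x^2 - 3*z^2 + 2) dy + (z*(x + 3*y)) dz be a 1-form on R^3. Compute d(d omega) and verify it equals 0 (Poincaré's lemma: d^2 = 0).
d(d omega) = 0

Step 1: d omega = sum_{i<j} (∂f_j/∂x_i - ∂f_i/∂x_j) dx_i ∧ dx_j:
  coeff of dx ∧ dy: 4*x - 2*z
  coeff of dx ∧ dz: -2*y + z
  coeff of dy ∧ dz: 9*z
Step 2: Apply d again to each 2-form coefficient. The only possible 3-form in R^3 is dx ∧ dy ∧ dz, with coefficient
  ∂(coeff of dy∧dz)/∂x - ∂(coeff of dx∧dz)/∂y + ∂(coeff of dx∧dy)/∂z
  = ∂/∂x (9*z) - ∂/∂y (-2*y + z) + ∂/∂z (4*x - 2*z).
Each of these terms simplifies to sums of mixed partials that cancel in pairs. The result is 0 (by equality of mixed partials for smooth functions — Schwarz / Clairaut).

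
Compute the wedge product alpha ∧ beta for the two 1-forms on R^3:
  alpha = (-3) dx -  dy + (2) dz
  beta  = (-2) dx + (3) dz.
alpha ∧ beta = (-5) dx ∧ dz + (-2) dx ∧ dy + (-3) dy ∧ dz

Distribute the wedge, using dx_i ∧ dx_j = -dx_j ∧ dx_i and dx_i ∧ dx_i = 0. For each pair (i, j) with i < j, the coefficient of dx_i ∧ dx_j in alpha ∧ beta is (alpha_i * beta_j - alpha_j * beta_i). Collecting: alpha ∧ beta = (-5) dx ∧ dz + (-2) dx ∧ dy + (-3) dy ∧ dz.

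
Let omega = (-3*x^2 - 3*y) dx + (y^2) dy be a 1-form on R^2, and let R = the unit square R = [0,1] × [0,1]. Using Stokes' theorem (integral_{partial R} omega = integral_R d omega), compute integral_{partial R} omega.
integral_(partial R) omega = 3

Stokes: integral_partial_R omega = integral_R d omega with d omega = (∂Q/∂x - ∂P/∂y) dx ∧ dy.
  ∂Q/∂x = 0
  ∂P/∂y = -3
  integrand = ∂Q/∂x - ∂P/∂y = 3.
Integrating over R: integral_0^1 integral_0^1 (3) dx dy = 3.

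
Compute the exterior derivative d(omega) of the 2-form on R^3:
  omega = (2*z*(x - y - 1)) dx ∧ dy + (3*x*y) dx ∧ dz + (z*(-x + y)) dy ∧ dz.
d(omega) = (-x - 2*y - z - 2) dx ∧ dy ∧ dz

For a 2-form omega = sum_{i<j} g_{ij} dx_i ∧ dx_j, the exterior derivative is
  d(omega) = sum_{i<j} d(g_{ij}) ∧ dx_i ∧ dx_j = sum_{i<j, k} (∂g_{ij}/∂x_k) dx_k ∧ dx_i ∧ dx_j.
Expand each term, using dx_k ∧ dx_i ∧ dx_j = sgn(permutation) dx_{(a)} ∧ dx_{(b)} ∧ dx_{(c)} with (a < b < c) sorted:
  d(2*z*(x - y - 1)) includes (∂/∂z)(2*z*(x - y - 1)) dz = (2*x - 2*y - 2) dz, which multiplied by dx ∧ dy gives (2*x - 2*y - 2) dx ∧ dy ∧ dz
  d(3*x*y) includes (∂/∂y)(3*x*y) dy = (3*x) dy, which multiplied by dx ∧ dz gives (-3*x) dx ∧ dy ∧ dz
  d(z*(-x + y)) includes (∂/∂x)(z*(-x + y)) dx = (-z) dx, which multiplied by dy ∧ dz gives (-z) dx ∧ dy ∧ dz
Collecting like 3-forms: d(omega) = (-x - 2*y - z - 2) dx ∧ dy ∧ dz.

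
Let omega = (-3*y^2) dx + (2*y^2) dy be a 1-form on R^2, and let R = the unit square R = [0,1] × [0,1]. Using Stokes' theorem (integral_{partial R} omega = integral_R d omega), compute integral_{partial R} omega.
integral_(partial R) omega = 3

Stokes: integral_partial_R omega = integral_R d omega with d omega = (∂Q/∂x - ∂P/∂y) dx ∧ dy.
  ∂Q/∂x = 0
  ∂P/∂y = -6*y
  integrand = ∂Q/∂x - ∂P/∂y = 6*y.
Integrating over R: integral_0^1 integral_0^1 (6*y) dx dy = 3.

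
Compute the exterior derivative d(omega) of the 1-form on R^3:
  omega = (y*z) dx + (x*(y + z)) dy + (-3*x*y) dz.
d(omega) = (y) dx ∧ dy + (-4*y) dx ∧ dz + (-4*x) dy ∧ dz

For a 1-form omega = sum_i f_i dx_i, the exterior derivative is
  d(omega) = sum_{i < j} (∂f_j/∂x_i - ∂f_i/∂x_j) dx_i ∧ dx_j.
  coefficient of dx ∧ dy: ∂f_2/∂x - ∂f_1/∂y = ∂(x*(y + z))/∂x - ∂(y*z)/∂y = y
  coefficient of dx ∧ dz: ∂f_3/∂x - ∂f_1/∂z = ∂(-3*x*y)/∂x - ∂(y*z)/∂z = -4*y
  coefficient of dy ∧ dz: ∂f_3/∂y - ∂f_2/∂z = ∂(-3*x*y)/∂y - ∂(x*(y + z))/∂z = -4*x
Assembling: d(omega) = (y) dx ∧ dy + (-4*y) dx ∧ dz + (-4*x) dy ∧ dz.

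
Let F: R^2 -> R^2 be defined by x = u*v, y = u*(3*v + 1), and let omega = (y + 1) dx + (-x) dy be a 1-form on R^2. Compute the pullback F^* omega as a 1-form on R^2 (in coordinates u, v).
F^* omega = (v) du + (u*(u + 1)) dv

Using F^*(f dg) = (f ∘ F) d(g ∘ F), substitute each coordinate x_i by F_i(u, v) in f_i, and replace dx_i by d F_i = (∂F_i/∂u) du + (∂F_i/∂v) dv.
  For the x component: f_1(F) = 3*u*v + u + 1; d F_1 = (v) du + (u) dv
  For the y component: f_2(F) = -u*v; d F_2 = (3*v + 1) du + (3*u) dv
Combining and collecting du, dv coefficients:
  coeff of du: v
  coeff of dv: u*(u + 1)
F^* omega = (v) du + (u*(u + 1)) dv.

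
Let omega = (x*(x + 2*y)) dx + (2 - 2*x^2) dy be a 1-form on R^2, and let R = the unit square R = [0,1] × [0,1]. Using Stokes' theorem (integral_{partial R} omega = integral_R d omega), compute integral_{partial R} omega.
integral_(partial R) omega = -3

Stokes: integral_partial_R omega = integral_R d omega with d omega = (∂Q/∂x - ∂P/∂y) dx ∧ dy.
  ∂Q/∂x = -4*x
  ∂P/∂y = 2*x
  integrand = ∂Q/∂x - ∂P/∂y = -6*x.
Integrating over R: integral_0^1 integral_0^1 (-6*x) dx dy = -3.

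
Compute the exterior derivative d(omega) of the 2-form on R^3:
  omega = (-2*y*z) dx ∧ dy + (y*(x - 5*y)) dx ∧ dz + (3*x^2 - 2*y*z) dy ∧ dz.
d(omega) = (5*x + 8*y) dx ∧ dy ∧ dz

For a 2-form omega = sum_{i<j} g_{ij} dx_i ∧ dx_j, the exterior derivative is
  d(omega) = sum_{i<j} d(g_{ij}) ∧ dx_i ∧ dx_j = sum_{i<j, k} (∂g_{ij}/∂x_k) dx_k ∧ dx_i ∧ dx_j.
Expand each term, using dx_k ∧ dx_i ∧ dx_j = sgn(permutation) dx_{(a)} ∧ dx_{(b)} ∧ dx_{(c)} with (a < b < c) sorted:
  d(-2*y*z) includes (∂/∂z)(-2*y*z) dz = (-2*y) dz, which multiplied by dx ∧ dy gives (-2*y) dx ∧ dy ∧ dz
  d(y*(x - 5*y)) includes (∂/∂y)(y*(x - 5*y)) dy = (x - 10*y) dy, which multiplied by dx ∧ dz gives (-x + 10*y) dx ∧ dy ∧ dz
  d(3*x^2 - 2*y*z) includes (∂/∂x)(3*x^2 - 2*y*z) dx = (6*x) dx, which multiplied by dy ∧ dz gives (6*x) dx ∧ dy ∧ dz
Collecting like 3-forms: d(omega) = (5*x + 8*y) dx ∧ dy ∧ dz.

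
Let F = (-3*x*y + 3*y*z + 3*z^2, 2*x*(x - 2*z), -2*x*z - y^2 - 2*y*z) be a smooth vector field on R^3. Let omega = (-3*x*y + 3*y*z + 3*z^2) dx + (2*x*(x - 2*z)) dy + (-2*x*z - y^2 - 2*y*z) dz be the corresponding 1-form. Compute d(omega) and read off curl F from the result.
d(omega) = (4*x - 2*y - 2*z) dy ∧ dz + (3*y + 8*z) dz ∧ dx + (7*x - 7*z) dx ∧ dy; curl F = (4*x - 2*y - 2*z, 3*y + 8*z, 7*x - 7*z)

d omega = sum_{i<j} (∂f_j/∂x_i - ∂f_i/∂x_j) dx_i ∧ dx_j. Under the identification (dy ∧ dz, dz ∧ dx, dx ∧ dy) ↔ (e_x, e_y, e_z), the coefficients are exactly the components of curl F. Compute:
  ∂R/∂y - ∂Q/∂z = (-2*y - 2*z) - (-4*x) = 4*x - 2*y - 2*z
  ∂P/∂z - ∂R/∂x = (3*y + 6*z) - (-2*z) = 3*y + 8*z
  ∂Q/∂x - ∂P/∂y = (4*x - 4*z) - (-3*x + 3*z) = 7*x - 7*z.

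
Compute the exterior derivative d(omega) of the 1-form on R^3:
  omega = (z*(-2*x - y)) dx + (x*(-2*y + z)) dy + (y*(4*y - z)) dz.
d(omega) = (-2*y + 2*z) dx ∧ dy + (2*x + y) dx ∧ dz + (-x + 8*y - z) dy ∧ dz

For a 1-form omega = sum_i f_i dx_i, the exterior derivative is
  d(omega) = sum_{i < j} (∂f_j/∂x_i - ∂f_i/∂x_j) dx_i ∧ dx_j.
  coefficient of dx ∧ dy: ∂f_2/∂x - ∂f_1/∂y = ∂(x*(-2*y + z))/∂x - ∂(z*(-2*x - y))/∂y = -2*y + 2*z
  coefficient of dx ∧ dz: ∂f_3/∂x - ∂f_1/∂z = ∂(y*(4*y - z))/∂x - ∂(z*(-2*x - y))/∂z = 2*x + y
  coefficient of dy ∧ dz: ∂f_3/∂y - ∂f_2/∂z = ∂(y*(4*y - z))/∂y - ∂(x*(-2*y + z))/∂z = -x + 8*y - z
Assembling: d(omega) = (-2*y + 2*z) dx ∧ dy + (2*x + y) dx ∧ dz + (-x + 8*y - z) dy ∧ dz.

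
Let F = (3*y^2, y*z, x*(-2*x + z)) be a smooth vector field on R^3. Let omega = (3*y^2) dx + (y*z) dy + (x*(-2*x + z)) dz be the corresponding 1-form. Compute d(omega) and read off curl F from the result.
d(omega) = (-y) dy ∧ dz + (4*x - z) dz ∧ dx + (-6*y) dx ∧ dy; curl F = (-y, 4*x - z, -6*y)

d omega = sum_{i<j} (∂f_j/∂x_i - ∂f_i/∂x_j) dx_i ∧ dx_j. Under the identification (dy ∧ dz, dz ∧ dx, dx ∧ dy) ↔ (e_x, e_y, e_z), the coefficients are exactly the components of curl F. Compute:
  ∂R/∂y - ∂Q/∂z = (0) - (y) = -y
  ∂P/∂z - ∂R/∂x = (0) - (-4*x + z) = 4*x - z
  ∂Q/∂x - ∂P/∂y = (0) - (6*y) = -6*y.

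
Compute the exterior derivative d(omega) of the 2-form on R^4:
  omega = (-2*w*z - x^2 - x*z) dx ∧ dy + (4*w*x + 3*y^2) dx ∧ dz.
d(omega) = (-2*w - x - 6*y) dx ∧ dy ∧ dz + (-2*z) dx ∧ dy ∧ dw + (4*x) dx ∧ dz ∧ dw

For a 2-form omega = sum_{i<j} g_{ij} dx_i ∧ dx_j, the exterior derivative is
  d(omega) = sum_{i<j} d(g_{ij}) ∧ dx_i ∧ dx_j = sum_{i<j, k} (∂g_{ij}/∂x_k) dx_k ∧ dx_i ∧ dx_j.
Expand each term, using dx_k ∧ dx_i ∧ dx_j = sgn(permutation) dx_{(a)} ∧ dx_{(b)} ∧ dx_{(c)} with (a < b < c) sorted:
  d(-2*w*z - x^2 - x*z) includes (∂/∂z)(-2*w*z - x^2 - x*z) dz = (-2*w - x) dz, which multiplied by dx ∧ dy gives (-2*w - x) dx ∧ dy ∧ dz
  d(-2*w*z - x^2 - x*z) includes (∂/∂w)(-2*w*z - x^2 - x*z) dw = (-2*z) dw, which multiplied by dx ∧ dy gives (-2*z) dx ∧ dy ∧ dw
  d(4*w*x + 3*y^2) includes (∂/∂y)(4*w*x + 3*y^2) dy = (6*y) dy, which multiplied by dx ∧ dz gives (-6*y) dx ∧ dy ∧ dz
  d(4*w*x + 3*y^2) includes (∂/∂w)(4*w*x + 3*y^2) dw = (4*x) dw, which multiplied by dx ∧ dz gives (4*x) dx ∧ dz ∧ dw
Collecting like 3-forms: d(omega) = (-2*w - x - 6*y) dx ∧ dy ∧ dz + (-2*z) dx ∧ dy ∧ dw + (4*x) dx ∧ dz ∧ dw.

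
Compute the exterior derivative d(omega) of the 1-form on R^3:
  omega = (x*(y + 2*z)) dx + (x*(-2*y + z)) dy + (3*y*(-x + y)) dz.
d(omega) = (-x - 2*y + z) dx ∧ dy + (-2*x - 3*y) dx ∧ dz + (-4*x + 6*y) dy ∧ dz

For a 1-form omega = sum_i f_i dx_i, the exterior derivative is
  d(omega) = sum_{i < j} (∂f_j/∂x_i - ∂f_i/∂x_j) dx_i ∧ dx_j.
  coefficient of dx ∧ dy: ∂f_2/∂x - ∂f_1/∂y = ∂(x*(-2*y + z))/∂x - ∂(x*(y + 2*z))/∂y = -x - 2*y + z
  coefficient of dx ∧ dz: ∂f_3/∂x - ∂f_1/∂z = ∂(3*y*(-x + y))/∂x - ∂(x*(y + 2*z))/∂z = -2*x - 3*y
  coefficient of dy ∧ dz: ∂f_3/∂y - ∂f_2/∂z = ∂(3*y*(-x + y))/∂y - ∂(x*(-2*y + z))/∂z = -4*x + 6*y
Assembling: d(omega) = (-x - 2*y + z) dx ∧ dy + (-2*x - 3*y) dx ∧ dz + (-4*x + 6*y) dy ∧ dz.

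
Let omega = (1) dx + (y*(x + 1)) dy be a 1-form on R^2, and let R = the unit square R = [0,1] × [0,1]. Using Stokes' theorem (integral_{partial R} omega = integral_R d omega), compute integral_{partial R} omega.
integral_(partial R) omega = 1/2

Stokes: integral_partial_R omega = integral_R d omega with d omega = (∂Q/∂x - ∂P/∂y) dx ∧ dy.
  ∂Q/∂x = y
  ∂P/∂y = 0
  integrand = ∂Q/∂x - ∂P/∂y = y.
Integrating over R: integral_0^1 integral_0^1 (y) dx dy = 1/2.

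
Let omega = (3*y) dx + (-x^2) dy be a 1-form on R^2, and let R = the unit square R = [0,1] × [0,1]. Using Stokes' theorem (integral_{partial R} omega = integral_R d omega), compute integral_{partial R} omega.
integral_(partial R) omega = -4

Stokes: integral_partial_R omega = integral_R d omega with d omega = (∂Q/∂x - ∂P/∂y) dx ∧ dy.
  ∂Q/∂x = -2*x
  ∂P/∂y = 3
  integrand = ∂Q/∂x - ∂P/∂y = -2*x - 3.
Integrating over R: integral_0^1 integral_0^1 (-2*x - 3) dx dy = -4.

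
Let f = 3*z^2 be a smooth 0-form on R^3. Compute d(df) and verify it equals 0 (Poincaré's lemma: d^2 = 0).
d(df) = 0

Step 1: df = sum_i (∂f/∂x_i) dx_i = (0) dx + (0) dy + (6*z) dz.
Step 2: Apply d again. Using the 1-form formula, the coefficient of dx ∧ dy in d(df) is ∂^2 f/∂x ∂y - ∂^2 f/∂y ∂x = (0) - (0) = 0 (equality of mixed partials for smooth f).
Similarly for dx ∧ dz and dy ∧ dz — all coefficients vanish. So d(df) = 0.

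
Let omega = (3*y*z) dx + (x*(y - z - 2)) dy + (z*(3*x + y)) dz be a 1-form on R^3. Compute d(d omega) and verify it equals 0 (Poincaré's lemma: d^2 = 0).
d(d omega) = 0

Step 1: d omega = sum_{i<j} (∂f_j/∂x_i - ∂f_i/∂x_j) dx_i ∧ dx_j:
  coeff of dx ∧ dy: y - 4*z - 2
  coeff of dx ∧ dz: -3*y + 3*z
  coeff of dy ∧ dz: x + z
Step 2: Apply d again to each 2-form coefficient. The only possible 3-form in R^3 is dx ∧ dy ∧ dz, with coefficient
  ∂(coeff of dy∧dz)/∂x - ∂(coeff of dx∧dz)/∂y + ∂(coeff of dx∧dy)/∂z
  = ∂/∂x (x + z) - ∂/∂y (-3*y + 3*z) + ∂/∂z (y - 4*z - 2).
Each of these terms simplifies to sums of mixed partials that cancel in pairs. The result is 0 (by equality of mixed partials for smooth functions — Schwarz / Clairaut).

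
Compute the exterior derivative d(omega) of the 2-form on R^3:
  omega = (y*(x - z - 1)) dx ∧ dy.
d(omega) = (-y) dx ∧ dy ∧ dz

For a 2-form omega = sum_{i<j} g_{ij} dx_i ∧ dx_j, the exterior derivative is
  d(omega) = sum_{i<j} d(g_{ij}) ∧ dx_i ∧ dx_j = sum_{i<j, k} (∂g_{ij}/∂x_k) dx_k ∧ dx_i ∧ dx_j.
Expand each term, using dx_k ∧ dx_i ∧ dx_j = sgn(permutation) dx_{(a)} ∧ dx_{(b)} ∧ dx_{(c)} with (a < b < c) sorted:
  d(y*(x - z - 1)) includes (∂/∂z)(y*(x - z - 1)) dz = (-y) dz, which multiplied by dx ∧ dy gives (-y) dx ∧ dy ∧ dz
Collecting like 3-forms: d(omega) = (-y) dx ∧ dy ∧ dz.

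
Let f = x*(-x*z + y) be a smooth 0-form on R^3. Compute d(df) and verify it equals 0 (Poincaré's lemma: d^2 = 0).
d(df) = 0

Step 1: df = sum_i (∂f/∂x_i) dx_i = (-2*x*z + y) dx + (x) dy + (-x^2) dz.
Step 2: Apply d again. Using the 1-form formula, the coefficient of dx ∧ dy in d(df) is ∂^2 f/∂x ∂y - ∂^2 f/∂y ∂x = (1) - (1) = 0 (equality of mixed partials for smooth f).
Similarly for dx ∧ dz and dy ∧ dz — all coefficients vanish. So d(df) = 0.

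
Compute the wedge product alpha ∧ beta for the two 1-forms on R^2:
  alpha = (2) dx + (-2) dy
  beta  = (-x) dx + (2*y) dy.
alpha ∧ beta = (-2*x + 4*y) dx ∧ dy

Distribute the wedge, using dx_i ∧ dx_j = -dx_j ∧ dx_i and dx_i ∧ dx_i = 0. For each pair (i, j) with i < j, the coefficient of dx_i ∧ dx_j in alpha ∧ beta is (alpha_i * beta_j - alpha_j * beta_i). Collecting: alpha ∧ beta = (-2*x + 4*y) dx ∧ dy.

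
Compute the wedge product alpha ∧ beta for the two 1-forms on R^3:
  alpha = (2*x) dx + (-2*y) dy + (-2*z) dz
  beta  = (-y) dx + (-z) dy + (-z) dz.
alpha ∧ beta = (-2*x*z - 2*y^2) dx ∧ dy + (-2*z*(x + y)) dx ∧ dz + (2*z*(y - z)) dy ∧ dz

Distribute the wedge, using dx_i ∧ dx_j = -dx_j ∧ dx_i and dx_i ∧ dx_i = 0. For each pair (i, j) with i < j, the coefficient of dx_i ∧ dx_j in alpha ∧ beta is (alpha_i * beta_j - alpha_j * beta_i). Collecting: alpha ∧ beta = (-2*x*z - 2*y^2) dx ∧ dy + (-2*z*(x + y)) dx ∧ dz + (2*z*(y - z)) dy ∧ dz.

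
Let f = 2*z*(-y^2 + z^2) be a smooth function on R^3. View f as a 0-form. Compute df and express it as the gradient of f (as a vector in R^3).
df = (0) dx + (-4*y*z) dy + (-2*y^2 + 6*z^2) dz; grad f = (0, -4*y*z, -2*y^2 + 6*z^2)

For a 0-form f, d f = (∂f/∂x) dx + (∂f/∂y) dy + (∂f/∂z) dz. The components of the vector representation are exactly the entries of grad f in Cartesian coordinates:
  ∂f/∂x = 0
  ∂f/∂y = -4*y*z
  ∂f/∂z = -2*y^2 + 6*z^2.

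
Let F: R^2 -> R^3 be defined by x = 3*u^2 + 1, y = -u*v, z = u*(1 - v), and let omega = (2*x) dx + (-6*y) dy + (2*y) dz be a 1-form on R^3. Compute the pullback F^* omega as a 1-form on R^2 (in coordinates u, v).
F^* omega = (2*u*(18*u^2 - 2*v^2 - v + 6)) du + (-4*u^2*v) dv

Using F^*(f dg) = (f ∘ F) d(g ∘ F), substitute each coordinate x_i by F_i(u, v) in f_i, and replace dx_i by d F_i = (∂F_i/∂u) du + (∂F_i/∂v) dv.
  For the x component: f_1(F) = 6*u^2 + 2; d F_1 = (6*u) du + (0) dv
  For the y component: f_2(F) = 6*u*v; d F_2 = (-v) du + (-u) dv
  For the z component: f_3(F) = -2*u*v; d F_3 = (1 - v) du + (-u) dv
Combining and collecting du, dv coefficients:
  coeff of du: 2*u*(18*u^2 - 2*v^2 - v + 6)
  coeff of dv: -4*u^2*v
F^* omega = (2*u*(18*u^2 - 2*v^2 - v + 6)) du + (-4*u^2*v) dv.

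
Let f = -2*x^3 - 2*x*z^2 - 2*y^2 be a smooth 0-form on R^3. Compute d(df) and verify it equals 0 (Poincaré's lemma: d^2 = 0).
d(df) = 0

Step 1: df = sum_i (∂f/∂x_i) dx_i = (-6*x^2 - 2*z^2) dx + (-4*y) dy + (-4*x*z) dz.
Step 2: Apply d again. Using the 1-form formula, the coefficient of dx ∧ dy in d(df) is ∂^2 f/∂x ∂y - ∂^2 f/∂y ∂x = (0) - (0) = 0 (equality of mixed partials for smooth f).
Similarly for dx ∧ dz and dy ∧ dz — all coefficients vanish. So d(df) = 0.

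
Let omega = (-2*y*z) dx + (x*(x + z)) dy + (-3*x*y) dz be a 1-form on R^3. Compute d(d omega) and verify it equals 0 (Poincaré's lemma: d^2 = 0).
d(d omega) = 0

Step 1: d omega = sum_{i<j} (∂f_j/∂x_i - ∂f_i/∂x_j) dx_i ∧ dx_j:
  coeff of dx ∧ dy: 2*x + 3*z
  coeff of dx ∧ dz: -y
  coeff of dy ∧ dz: -4*x
Step 2: Apply d again to each 2-form coefficient. The only possible 3-form in R^3 is dx ∧ dy ∧ dz, with coefficient
  ∂(coeff of dy∧dz)/∂x - ∂(coeff of dx∧dz)/∂y + ∂(coeff of dx∧dy)/∂z
  = ∂/∂x (-4*x) - ∂/∂y (-y) + ∂/∂z (2*x + 3*z).
Each of these terms simplifies to sums of mixed partials that cancel in pairs. The result is 0 (by equality of mixed partials for smooth functions — Schwarz / Clairaut).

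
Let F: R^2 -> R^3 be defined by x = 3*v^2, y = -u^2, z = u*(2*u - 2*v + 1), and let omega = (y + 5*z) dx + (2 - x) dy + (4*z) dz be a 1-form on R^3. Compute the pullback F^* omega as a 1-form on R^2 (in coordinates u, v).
F^* omega = (2*u*(16*u^2 - 24*u*v + 12*u + 11*v^2 - 8*v)) du + (2*u*(-8*u^2 + 35*u*v - 4*u - 30*v^2 + 15*v)) dv

Using F^*(f dg) = (f ∘ F) d(g ∘ F), substitute each coordinate x_i by F_i(u, v) in f_i, and replace dx_i by d F_i = (∂F_i/∂u) du + (∂F_i/∂v) dv.
  For the x component: f_1(F) = u*(9*u - 10*v + 5); d F_1 = (0) du + (6*v) dv
  For the y component: f_2(F) = 2 - 3*v^2; d F_2 = (-2*u) du + (0) dv
  For the z component: f_3(F) = 4*u*(2*u - 2*v + 1); d F_3 = (4*u - 2*v + 1) du + (-2*u) dv
Combining and collecting du, dv coefficients:
  coeff of du: 2*u*(16*u^2 - 24*u*v + 12*u + 11*v^2 - 8*v)
  coeff of dv: 2*u*(-8*u^2 + 35*u*v - 4*u - 30*v^2 + 15*v)
F^* omega = (2*u*(16*u^2 - 24*u*v + 12*u + 11*v^2 - 8*v)) du + (2*u*(-8*u^2 + 35*u*v - 4*u - 30*v^2 + 15*v)) dv.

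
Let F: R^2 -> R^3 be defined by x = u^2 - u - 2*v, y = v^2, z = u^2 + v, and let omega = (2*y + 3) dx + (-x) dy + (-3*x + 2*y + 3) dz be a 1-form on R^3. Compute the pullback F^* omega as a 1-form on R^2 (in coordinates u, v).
F^* omega = (-6*u^3 + 6*u^2 + 8*u*v^2 + 12*u*v + 12*u - 2*v^2 - 3) du + (-2*u^2*v - 3*u^2 + 2*u*v + 3*u + 2*v^2 + 6*v - 3) dv

Using F^*(f dg) = (f ∘ F) d(g ∘ F), substitute each coordinate x_i by F_i(u, v) in f_i, and replace dx_i by d F_i = (∂F_i/∂u) du + (∂F_i/∂v) dv.
  For the x component: f_1(F) = 2*v^2 + 3; d F_1 = (2*u - 1) du + (-2) dv
  For the y component: f_2(F) = -u^2 + u + 2*v; d F_2 = (0) du + (2*v) dv
  For the z component: f_3(F) = -3*u^2 + 3*u + 2*v^2 + 6*v + 3; d F_3 = (2*u) du + (1) dv
Combining and collecting du, dv coefficients:
  coeff of du: -6*u^3 + 6*u^2 + 8*u*v^2 + 12*u*v + 12*u - 2*v^2 - 3
  coeff of dv: -2*u^2*v - 3*u^2 + 2*u*v + 3*u + 2*v^2 + 6*v - 3
F^* omega = (-6*u^3 + 6*u^2 + 8*u*v^2 + 12*u*v + 12*u - 2*v^2 - 3) du + (-2*u^2*v - 3*u^2 + 2*u*v + 3*u + 2*v^2 + 6*v - 3) dv.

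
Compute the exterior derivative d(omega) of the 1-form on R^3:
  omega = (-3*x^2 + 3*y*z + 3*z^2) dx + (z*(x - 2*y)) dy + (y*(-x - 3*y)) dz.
d(omega) = (-2*z) dx ∧ dy + (-4*y - 6*z) dx ∧ dz + (-2*x - 4*y) dy ∧ dz

For a 1-form omega = sum_i f_i dx_i, the exterior derivative is
  d(omega) = sum_{i < j} (∂f_j/∂x_i - ∂f_i/∂x_j) dx_i ∧ dx_j.
  coefficient of dx ∧ dy: ∂f_2/∂x - ∂f_1/∂y = ∂(z*(x - 2*y))/∂x - ∂(-3*x^2 + 3*y*z + 3*z^2)/∂y = -2*z
  coefficient of dx ∧ dz: ∂f_3/∂x - ∂f_1/∂z = ∂(y*(-x - 3*y))/∂x - ∂(-3*x^2 + 3*y*z + 3*z^2)/∂z = -4*y - 6*z
  coefficient of dy ∧ dz: ∂f_3/∂y - ∂f_2/∂z = ∂(y*(-x - 3*y))/∂y - ∂(z*(x - 2*y))/∂z = -2*x - 4*y
Assembling: d(omega) = (-2*z) dx ∧ dy + (-4*y - 6*z) dx ∧ dz + (-2*x - 4*y) dy ∧ dz.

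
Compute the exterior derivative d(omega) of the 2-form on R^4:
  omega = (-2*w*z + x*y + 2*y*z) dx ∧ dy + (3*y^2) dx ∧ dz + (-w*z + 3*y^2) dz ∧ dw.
d(omega) = (-2*w - 4*y) dx ∧ dy ∧ dz + (-2*z) dx ∧ dy ∧ dw + (6*y) dy ∧ dz ∧ dw

For a 2-form omega = sum_{i<j} g_{ij} dx_i ∧ dx_j, the exterior derivative is
  d(omega) = sum_{i<j} d(g_{ij}) ∧ dx_i ∧ dx_j = sum_{i<j, k} (∂g_{ij}/∂x_k) dx_k ∧ dx_i ∧ dx_j.
Expand each term, using dx_k ∧ dx_i ∧ dx_j = sgn(permutation) dx_{(a)} ∧ dx_{(b)} ∧ dx_{(c)} with (a < b < c) sorted:
  d(-2*w*z + x*y + 2*y*z) includes (∂/∂z)(-2*w*z + x*y + 2*y*z) dz = (-2*w + 2*y) dz, which multiplied by dx ∧ dy gives (-2*w + 2*y) dx ∧ dy ∧ dz
  d(-2*w*z + x*y + 2*y*z) includes (∂/∂w)(-2*w*z + x*y + 2*y*z) dw = (-2*z) dw, which multiplied by dx ∧ dy gives (-2*z) dx ∧ dy ∧ dw
  d(3*y^2) includes (∂/∂y)(3*y^2) dy = (6*y) dy, which multiplied by dx ∧ dz gives (-6*y) dx ∧ dy ∧ dz
  d(-w*z + 3*y^2) includes (∂/∂y)(-w*z + 3*y^2) dy = (6*y) dy, which multiplied by dz ∧ dw gives (6*y) dy ∧ dz ∧ dw
Collecting like 3-forms: d(omega) = (-2*w - 4*y) dx ∧ dy ∧ dz + (-2*z) dx ∧ dy ∧ dw + (6*y) dy ∧ dz ∧ dw.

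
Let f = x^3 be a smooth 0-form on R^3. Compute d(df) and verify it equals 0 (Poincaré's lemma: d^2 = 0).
d(df) = 0

Step 1: df = sum_i (∂f/∂x_i) dx_i = (3*x^2) dx + (0) dy + (0) dz.
Step 2: Apply d again. Using the 1-form formula, the coefficient of dx ∧ dy in d(df) is ∂^2 f/∂x ∂y - ∂^2 f/∂y ∂x = (0) - (0) = 0 (equality of mixed partials for smooth f).
Similarly for dx ∧ dz and dy ∧ dz — all coefficients vanish. So d(df) = 0.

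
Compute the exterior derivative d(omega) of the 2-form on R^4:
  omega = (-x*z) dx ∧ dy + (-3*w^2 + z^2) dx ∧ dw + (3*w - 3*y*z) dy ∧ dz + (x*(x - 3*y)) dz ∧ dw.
d(omega) = (-x) dx ∧ dy ∧ dz + (2*x - 3*y - 2*z) dx ∧ dz ∧ dw + (3 - 3*x) dy ∧ dz ∧ dw

For a 2-form omega = sum_{i<j} g_{ij} dx_i ∧ dx_j, the exterior derivative is
  d(omega) = sum_{i<j} d(g_{ij}) ∧ dx_i ∧ dx_j = sum_{i<j, k} (∂g_{ij}/∂x_k) dx_k ∧ dx_i ∧ dx_j.
Expand each term, using dx_k ∧ dx_i ∧ dx_j = sgn(permutation) dx_{(a)} ∧ dx_{(b)} ∧ dx_{(c)} with (a < b < c) sorted:
  d(-x*z) includes (∂/∂z)(-x*z) dz = (-x) dz, which multiplied by dx ∧ dy gives (-x) dx ∧ dy ∧ dz
  d(-3*w^2 + z^2) includes (∂/∂z)(-3*w^2 + z^2) dz = (2*z) dz, which multiplied by dx ∧ dw gives (-2*z) dx ∧ dz ∧ dw
  d(3*w - 3*y*z) includes (∂/∂w)(3*w - 3*y*z) dw = (3) dw, which multiplied by dy ∧ dz gives (3) dy ∧ dz ∧ dw
  d(x*(x - 3*y)) includes (∂/∂x)(x*(x - 3*y)) dx = (2*x - 3*y) dx, which multiplied by dz ∧ dw gives (2*x - 3*y) dx ∧ dz ∧ dw
  d(x*(x - 3*y)) includes (∂/∂y)(x*(x - 3*y)) dy = (-3*x) dy, which multiplied by dz ∧ dw gives (-3*x) dy ∧ dz ∧ dw
Collecting like 3-forms: d(omega) = (-x) dx ∧ dy ∧ dz + (2*x - 3*y - 2*z) dx ∧ dz ∧ dw + (3 - 3*x) dy ∧ dz ∧ dw.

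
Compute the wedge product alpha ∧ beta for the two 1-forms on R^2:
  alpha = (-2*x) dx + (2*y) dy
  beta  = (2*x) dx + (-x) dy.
alpha ∧ beta = (2*x*(x - 2*y)) dx ∧ dy

Distribute the wedge, using dx_i ∧ dx_j = -dx_j ∧ dx_i and dx_i ∧ dx_i = 0. For each pair (i, j) with i < j, the coefficient of dx_i ∧ dx_j in alpha ∧ beta is (alpha_i * beta_j - alpha_j * beta_i). Collecting: alpha ∧ beta = (2*x*(x - 2*y)) dx ∧ dy.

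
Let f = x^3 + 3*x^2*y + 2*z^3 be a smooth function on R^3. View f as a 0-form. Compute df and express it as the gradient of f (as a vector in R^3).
df = (3*x*(x + 2*y)) dx + (3*x^2) dy + (6*z^2) dz; grad f = (3*x*(x + 2*y), 3*x^2, 6*z^2)

For a 0-form f, d f = (∂f/∂x) dx + (∂f/∂y) dy + (∂f/∂z) dz. The components of the vector representation are exactly the entries of grad f in Cartesian coordinates:
  ∂f/∂x = 3*x*(x + 2*y)
  ∂f/∂y = 3*x^2
  ∂f/∂z = 6*z^2.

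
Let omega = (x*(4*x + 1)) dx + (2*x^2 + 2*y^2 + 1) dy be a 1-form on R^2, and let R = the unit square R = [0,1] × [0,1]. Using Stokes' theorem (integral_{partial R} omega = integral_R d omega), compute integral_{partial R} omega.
integral_(partial R) omega = 2

Stokes: integral_partial_R omega = integral_R d omega with d omega = (∂Q/∂x - ∂P/∂y) dx ∧ dy.
  ∂Q/∂x = 4*x
  ∂P/∂y = 0
  integrand = ∂Q/∂x - ∂P/∂y = 4*x.
Integrating over R: integral_0^1 integral_0^1 (4*x) dx dy = 2.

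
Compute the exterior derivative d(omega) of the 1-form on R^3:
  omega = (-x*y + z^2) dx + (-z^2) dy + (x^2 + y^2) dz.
d(omega) = (x) dx ∧ dy + (2*x - 2*z) dx ∧ dz + (2*y + 2*z) dy ∧ dz

For a 1-form omega = sum_i f_i dx_i, the exterior derivative is
  d(omega) = sum_{i < j} (∂f_j/∂x_i - ∂f_i/∂x_j) dx_i ∧ dx_j.
  coefficient of dx ∧ dy: ∂f_2/∂x - ∂f_1/∂y = ∂(-z^2)/∂x - ∂(-x*y + z^2)/∂y = x
  coefficient of dx ∧ dz: ∂f_3/∂x - ∂f_1/∂z = ∂(x^2 + y^2)/∂x - ∂(-x*y + z^2)/∂z = 2*x - 2*z
  coefficient of dy ∧ dz: ∂f_3/∂y - ∂f_2/∂z = ∂(x^2 + y^2)/∂y - ∂(-z^2)/∂z = 2*y + 2*z
Assembling: d(omega) = (x) dx ∧ dy + (2*x - 2*z) dx ∧ dz + (2*y + 2*z) dy ∧ dz.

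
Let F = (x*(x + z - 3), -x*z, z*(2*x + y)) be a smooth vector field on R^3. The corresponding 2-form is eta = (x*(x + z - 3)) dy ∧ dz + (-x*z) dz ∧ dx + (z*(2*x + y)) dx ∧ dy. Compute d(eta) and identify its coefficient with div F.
d(eta) = (4*x + y + z - 3) dx ∧ dy ∧ dz; div F = 4*x + y + z - 3

For a 2-form in R^3 of the form above, applying d gives a 3-form with coefficient ∂P/∂x + ∂Q/∂y + ∂R/∂z:
  ∂P/∂x = 2*x + z - 3
  ∂Q/∂y = 0
  ∂R/∂z = 2*x + y
Sum = 4*x + y + z - 3, which is exactly div F.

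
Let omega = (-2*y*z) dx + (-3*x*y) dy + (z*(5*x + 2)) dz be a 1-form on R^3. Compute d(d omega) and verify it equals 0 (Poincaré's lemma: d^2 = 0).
d(d omega) = 0

Step 1: d omega = sum_{i<j} (∂f_j/∂x_i - ∂f_i/∂x_j) dx_i ∧ dx_j:
  coeff of dx ∧ dy: -3*y + 2*z
  coeff of dx ∧ dz: 2*y + 5*z
  coeff of dy ∧ dz: 0
Step 2: Apply d again to each 2-form coefficient. The only possible 3-form in R^3 is dx ∧ dy ∧ dz, with coefficient
  ∂(coeff of dy∧dz)/∂x - ∂(coeff of dx∧dz)/∂y + ∂(coeff of dx∧dy)/∂z
  = ∂/∂x (0) - ∂/∂y (2*y + 5*z) + ∂/∂z (-3*y + 2*z).
Each of these terms simplifies to sums of mixed partials that cancel in pairs. The result is 0 (by equality of mixed partials for smooth functions — Schwarz / Clairaut).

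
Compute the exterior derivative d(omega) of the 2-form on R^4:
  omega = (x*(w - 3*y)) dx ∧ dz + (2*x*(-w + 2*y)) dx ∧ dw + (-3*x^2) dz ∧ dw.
d(omega) = (3*x) dx ∧ dy ∧ dz + (-5*x) dx ∧ dz ∧ dw + (-4*x) dx ∧ dy ∧ dw

For a 2-form omega = sum_{i<j} g_{ij} dx_i ∧ dx_j, the exterior derivative is
  d(omega) = sum_{i<j} d(g_{ij}) ∧ dx_i ∧ dx_j = sum_{i<j, k} (∂g_{ij}/∂x_k) dx_k ∧ dx_i ∧ dx_j.
Expand each term, using dx_k ∧ dx_i ∧ dx_j = sgn(permutation) dx_{(a)} ∧ dx_{(b)} ∧ dx_{(c)} with (a < b < c) sorted:
  d(x*(w - 3*y)) includes (∂/∂y)(x*(w - 3*y)) dy = (-3*x) dy, which multiplied by dx ∧ dz gives (3*x) dx ∧ dy ∧ dz
  d(x*(w - 3*y)) includes (∂/∂w)(x*(w - 3*y)) dw = (x) dw, which multiplied by dx ∧ dz gives (x) dx ∧ dz ∧ dw
  d(2*x*(-w + 2*y)) includes (∂/∂y)(2*x*(-w + 2*y)) dy = (4*x) dy, which multiplied by dx ∧ dw gives (-4*x) dx ∧ dy ∧ dw
  d(-3*x^2) includes (∂/∂x)(-3*x^2) dx = (-6*x) dx, which multiplied by dz ∧ dw gives (-6*x) dx ∧ dz ∧ dw
Collecting like 3-forms: d(omega) = (3*x) dx ∧ dy ∧ dz + (-5*x) dx ∧ dz ∧ dw + (-4*x) dx ∧ dy ∧ dw.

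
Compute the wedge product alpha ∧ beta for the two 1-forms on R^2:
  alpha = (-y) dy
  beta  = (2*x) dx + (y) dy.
alpha ∧ beta = (2*x*y) dx ∧ dy

Distribute the wedge, using dx_i ∧ dx_j = -dx_j ∧ dx_i and dx_i ∧ dx_i = 0. For each pair (i, j) with i < j, the coefficient of dx_i ∧ dx_j in alpha ∧ beta is (alpha_i * beta_j - alpha_j * beta_i). Collecting: alpha ∧ beta = (2*x*y) dx ∧ dy.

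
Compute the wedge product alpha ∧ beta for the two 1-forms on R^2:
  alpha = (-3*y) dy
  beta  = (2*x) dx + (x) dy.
alpha ∧ beta = (6*x*y) dx ∧ dy

Distribute the wedge, using dx_i ∧ dx_j = -dx_j ∧ dx_i and dx_i ∧ dx_i = 0. For each pair (i, j) with i < j, the coefficient of dx_i ∧ dx_j in alpha ∧ beta is (alpha_i * beta_j - alpha_j * beta_i). Collecting: alpha ∧ beta = (6*x*y) dx ∧ dy.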